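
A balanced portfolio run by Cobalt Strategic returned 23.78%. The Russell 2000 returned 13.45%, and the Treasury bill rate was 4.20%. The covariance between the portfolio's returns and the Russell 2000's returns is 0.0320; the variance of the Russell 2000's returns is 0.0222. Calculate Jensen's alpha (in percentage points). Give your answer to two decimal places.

β = Cov / Var = 0.0320 / 0.0222 = 1.4414
E[R] = Rf + β(Rm − Rf) = 4.20% + 1.4414 × (13.45% − 4.20%) = 17.5330%
α = Rp − E[R] = 23.78% − 17.5330% = 6.2470

6.25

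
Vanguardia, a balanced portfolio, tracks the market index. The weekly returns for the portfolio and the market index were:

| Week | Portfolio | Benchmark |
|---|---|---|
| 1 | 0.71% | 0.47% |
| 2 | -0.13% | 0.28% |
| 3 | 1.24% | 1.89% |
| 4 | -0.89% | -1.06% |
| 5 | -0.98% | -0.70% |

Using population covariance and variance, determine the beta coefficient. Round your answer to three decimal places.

0.803

r̄p = -0.0100%,  r̄m = 0.1760%
Cov = Σ(rp − r̄p)(rm − r̄m) / 5 = 0.8558
Var(rm) = Σ(rm − r̄m)² / 5 = 1.0660
β = Cov / Var = 0.8558 / 1.0660 = 0.8028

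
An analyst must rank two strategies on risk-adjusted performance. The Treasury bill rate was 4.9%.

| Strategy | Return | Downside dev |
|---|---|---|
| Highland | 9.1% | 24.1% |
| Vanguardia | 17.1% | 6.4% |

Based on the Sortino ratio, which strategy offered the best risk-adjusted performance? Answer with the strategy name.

Highland: Sortino ratio = (9.1% − 4.9%) / 24.1% = 0.174
Vanguardia: Sortino ratio = (17.1% − 4.9%) / 6.4% = 1.906
Highest: Vanguardia (1.906).

Vanguardia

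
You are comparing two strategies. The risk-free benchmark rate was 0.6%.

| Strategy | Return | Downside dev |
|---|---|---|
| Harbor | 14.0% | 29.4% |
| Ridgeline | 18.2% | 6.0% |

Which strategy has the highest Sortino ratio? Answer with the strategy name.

Ridgeline

Harbor: Sortino ratio = (14.0% − 0.6%) / 29.4% = 0.456
Ridgeline: Sortino ratio = (18.2% − 0.6%) / 6.0% = 2.933
Highest: Ridgeline (2.933).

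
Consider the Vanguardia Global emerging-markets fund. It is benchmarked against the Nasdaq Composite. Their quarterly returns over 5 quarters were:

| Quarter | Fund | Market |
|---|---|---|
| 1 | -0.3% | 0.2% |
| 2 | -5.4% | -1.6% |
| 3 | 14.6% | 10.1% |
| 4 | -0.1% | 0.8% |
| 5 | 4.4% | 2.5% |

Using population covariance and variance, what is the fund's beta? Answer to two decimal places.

1.64

r̄p = 2.6400%,  r̄m = 2.4000%
Cov = Σ(rp − r̄p)(rm − r̄m) / 5 = 27.0560
Var(rm) = Σ(rm − r̄m)² / 5 = 16.5400
β = Cov / Var = 27.0560 / 16.5400 = 1.6358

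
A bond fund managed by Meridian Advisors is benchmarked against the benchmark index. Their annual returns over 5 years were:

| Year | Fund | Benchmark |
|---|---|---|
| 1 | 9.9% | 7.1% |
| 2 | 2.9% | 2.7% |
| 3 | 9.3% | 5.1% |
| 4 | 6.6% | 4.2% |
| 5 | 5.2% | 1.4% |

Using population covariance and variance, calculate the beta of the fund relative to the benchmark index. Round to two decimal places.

r̄p = 6.7800%,  r̄m = 4.1000%
Cov = Σ(rp − r̄p)(rm − r̄m) / 5 = 4.3120
Var(rm) = Σ(rm − r̄m)² / 5 = 3.8520
β = Cov / Var = 4.3120 / 3.8520 = 1.1194

1.12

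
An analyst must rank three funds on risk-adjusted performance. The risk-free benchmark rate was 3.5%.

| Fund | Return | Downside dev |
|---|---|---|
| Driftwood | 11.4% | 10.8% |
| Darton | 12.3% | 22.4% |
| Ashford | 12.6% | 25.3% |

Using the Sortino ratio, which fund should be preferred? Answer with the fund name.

Driftwood: Sortino ratio = (11.4% − 3.5%) / 10.8% = 0.731
Darton: Sortino ratio = (12.3% − 3.5%) / 22.4% = 0.393
Ashford: Sortino ratio = (12.6% − 3.5%) / 25.3% = 0.360
Highest: Driftwood (0.731).

Driftwood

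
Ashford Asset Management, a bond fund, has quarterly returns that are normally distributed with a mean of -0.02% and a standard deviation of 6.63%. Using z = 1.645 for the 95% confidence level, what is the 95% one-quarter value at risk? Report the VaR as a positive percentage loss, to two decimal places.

10.93

VaR (as % loss) = −(μ − z·σ) = −(-0.02% − 1.645 × 6.63%) = −(-10.92635%) = 10.92635%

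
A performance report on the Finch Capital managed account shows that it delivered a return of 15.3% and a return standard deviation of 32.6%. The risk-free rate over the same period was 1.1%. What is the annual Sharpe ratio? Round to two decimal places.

Sharpe = (Rp − Rf) / σp = (15.3% − 1.1%) / 32.6% = 14.20% / 32.6% = 0.4356

0.44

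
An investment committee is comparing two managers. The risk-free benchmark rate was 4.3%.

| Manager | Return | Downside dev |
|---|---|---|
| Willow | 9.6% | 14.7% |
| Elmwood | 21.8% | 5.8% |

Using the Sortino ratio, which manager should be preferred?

Willow: Sortino ratio = (9.6% − 4.3%) / 14.7% = 0.361
Elmwood: Sortino ratio = (21.8% − 4.3%) / 5.8% = 3.017
Highest: Elmwood (3.017).

Elmwood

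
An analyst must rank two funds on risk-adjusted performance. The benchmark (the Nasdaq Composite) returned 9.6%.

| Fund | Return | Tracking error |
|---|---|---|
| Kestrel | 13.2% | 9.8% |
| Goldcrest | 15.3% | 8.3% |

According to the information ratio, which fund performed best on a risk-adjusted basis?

Kestrel: IR = (13.2% − 9.6%) / 9.8% = 0.367
Goldcrest: IR = (15.3% − 9.6%) / 8.3% = 0.687
Highest: Goldcrest (0.687).

Goldcrest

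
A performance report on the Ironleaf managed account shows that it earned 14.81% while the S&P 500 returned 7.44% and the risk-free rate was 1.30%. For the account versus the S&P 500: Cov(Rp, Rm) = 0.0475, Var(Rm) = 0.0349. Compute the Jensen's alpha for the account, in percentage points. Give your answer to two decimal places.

β = Cov / Var = 0.0475 / 0.0349 = 1.3610
E[R] = Rf + β(Rm − Rf) = 1.30% + 1.3610 × (7.44% − 1.30%) = 9.6565%
α = Rp − E[R] = 14.81% − 9.6565% = 5.1535

5.15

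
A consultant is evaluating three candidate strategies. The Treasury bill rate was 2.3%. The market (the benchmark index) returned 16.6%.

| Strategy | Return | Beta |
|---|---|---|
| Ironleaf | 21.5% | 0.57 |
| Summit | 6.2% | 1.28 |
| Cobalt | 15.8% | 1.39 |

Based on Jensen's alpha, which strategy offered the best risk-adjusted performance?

Ironleaf

Ironleaf: α = 21.5% − [2.3% + 0.57 × (16.6% − 2.3%)] = 11.049
Summit: α = 6.2% − [2.3% + 1.28 × (16.6% − 2.3%)] = -14.404
Cobalt: α = 15.8% − [2.3% + 1.39 × (16.6% − 2.3%)] = -6.377
Highest: Ironleaf (11.049).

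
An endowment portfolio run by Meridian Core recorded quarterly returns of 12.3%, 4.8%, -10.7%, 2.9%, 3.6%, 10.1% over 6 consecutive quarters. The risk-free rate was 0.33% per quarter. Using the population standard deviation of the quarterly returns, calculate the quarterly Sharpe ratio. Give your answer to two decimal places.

r̄ = (12.3 + 4.8 − 10.7 + 2.9 + 3.6 + 10.1) / 6 = 23.00 / 6 = 3.8333%
Σ(r − r̄)² = 324.0333; population σ = √(324.0333/6) = 7.3488%
Sharpe = (r̄ − rf) / σ = (3.8333 − 0.33) / 7.3488 = 3.5033 / 7.3488 = 0.4767

0.48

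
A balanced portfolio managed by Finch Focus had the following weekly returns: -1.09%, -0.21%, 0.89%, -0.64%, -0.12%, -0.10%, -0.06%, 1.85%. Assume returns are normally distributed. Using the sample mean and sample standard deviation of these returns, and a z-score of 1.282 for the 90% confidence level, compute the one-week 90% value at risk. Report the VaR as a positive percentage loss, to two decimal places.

1.11

μ = (-1.09 − 0.21 + 0.89 − 0.64 − 0.12 − 0.1 − 0.06 + 1.85) / 8 = 0.520 / 8 = 0.0650%
Sample σ = √[Σ(r − μ)² / 7] = √[5.8506 / 7] = √0.8358 = 0.9142%
VaR = −(μ − z·σ) = −(0.0650 − 1.282 × 0.9142) = −(-1.1070) = 1.1070%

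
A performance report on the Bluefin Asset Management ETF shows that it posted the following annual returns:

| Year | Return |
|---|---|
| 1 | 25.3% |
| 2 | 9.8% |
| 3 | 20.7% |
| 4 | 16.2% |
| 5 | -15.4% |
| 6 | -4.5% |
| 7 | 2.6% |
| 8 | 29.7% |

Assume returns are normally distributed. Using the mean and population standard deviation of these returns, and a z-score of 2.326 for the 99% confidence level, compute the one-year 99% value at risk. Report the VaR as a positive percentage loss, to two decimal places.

Mean return r̄ = 84.40 / 8 = 10.5500%
Population σ = √[Σ(r − r̄)² / 8] = √[1682.9000 / 8] = √210.3625 = 14.5039%
VaR = −(r̄ − z·σ) = −(10.5500 − 2.326 × 14.5039) = −(-23.1861) = 23.1861%

23.19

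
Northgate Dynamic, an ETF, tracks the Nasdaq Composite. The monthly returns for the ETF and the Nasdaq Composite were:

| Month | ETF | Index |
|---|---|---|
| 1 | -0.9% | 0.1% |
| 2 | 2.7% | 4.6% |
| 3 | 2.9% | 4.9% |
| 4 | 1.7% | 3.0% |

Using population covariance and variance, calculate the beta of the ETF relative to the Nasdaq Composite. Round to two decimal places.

r̄p = 1.6000%,  r̄m = 3.1500%
Cov = Σ(rp − r̄p)(rm − r̄m) / 4 = 2.8700
Var(rm) = Σ(rm − r̄m)² / 4 = 3.6225
β = Cov / Var = 2.8700 / 3.6225 = 0.7923

0.79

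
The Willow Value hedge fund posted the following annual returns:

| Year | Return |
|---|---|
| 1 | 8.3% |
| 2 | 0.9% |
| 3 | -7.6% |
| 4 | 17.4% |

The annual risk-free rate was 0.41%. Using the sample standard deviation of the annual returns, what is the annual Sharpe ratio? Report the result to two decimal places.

μ = (8.3 + 0.9 − 7.6 + 17.4) / 4 = 19.00 / 4 = 4.7500%
Sample σ = √[Σ(r − μ)² / 3] = √[339.9700 / 3] = √113.3233 = 10.6453%
Sharpe = (μ − rf) / σ = (4.7500 − 0.41) / 10.6453 = 4.3400 / 10.6453 = 0.4077

0.41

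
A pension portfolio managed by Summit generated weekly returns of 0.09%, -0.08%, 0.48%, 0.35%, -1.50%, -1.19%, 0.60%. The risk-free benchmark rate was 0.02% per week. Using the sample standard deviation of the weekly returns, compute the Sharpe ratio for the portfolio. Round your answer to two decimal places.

-0.24

Mean return r̄ = -1.250 / 7 = -0.1786%
Sample std dev = √[4.1703 / 6] = 0.8337%
Sharpe = (r̄ − rf) / σ = (-0.1786 − 0.02) / 0.8337 = -0.1986 / 0.8337 = -0.2382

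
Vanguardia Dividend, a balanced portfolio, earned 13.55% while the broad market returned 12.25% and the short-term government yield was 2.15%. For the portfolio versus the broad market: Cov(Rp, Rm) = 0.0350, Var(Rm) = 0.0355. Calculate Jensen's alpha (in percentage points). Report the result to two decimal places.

β = Cov / Var = 0.0350 / 0.0355 = 0.9859
E[R] = Rf + β(Rm − Rf) = 2.15% + 0.9859 × (12.25% − 2.15%) = 12.1076%
α = Rp − E[R] = 13.55% − 12.1076% = 1.4424

1.44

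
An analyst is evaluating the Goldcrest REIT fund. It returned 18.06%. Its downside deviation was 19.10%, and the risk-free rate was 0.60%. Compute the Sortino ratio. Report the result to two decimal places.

0.91

Sortino = (Rp − Rf) / σd = (18.06% − 0.60%) / 19.10% = 17.46% / 19.10% = 0.9141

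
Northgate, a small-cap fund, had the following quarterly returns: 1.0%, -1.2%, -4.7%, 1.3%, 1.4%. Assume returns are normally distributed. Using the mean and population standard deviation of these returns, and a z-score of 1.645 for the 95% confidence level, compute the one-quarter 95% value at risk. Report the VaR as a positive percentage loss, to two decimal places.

Mean return μ = -2.20 / 5 = -0.4400%
Population std dev = √[27.2120 / 5] = 2.3329%
VaR = −(μ − z·σ) = −(-0.4400 − 1.645 × 2.3329) = −(-4.2776) = 4.2776%

4.28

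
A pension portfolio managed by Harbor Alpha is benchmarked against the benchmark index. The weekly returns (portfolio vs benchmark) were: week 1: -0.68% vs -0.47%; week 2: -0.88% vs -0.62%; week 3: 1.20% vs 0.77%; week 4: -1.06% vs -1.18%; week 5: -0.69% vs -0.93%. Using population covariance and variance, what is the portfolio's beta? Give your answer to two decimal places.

r̄p = -0.4220%,  r̄m = -0.4860%
Cov = Σ(rp − r̄p)(rm − r̄m) / 5 = 0.5312
Var(rm) = Σ(rm − r̄m)² / 5 = 0.4549
β = Cov / Var = 0.5312 / 0.4549 = 1.1677

1.17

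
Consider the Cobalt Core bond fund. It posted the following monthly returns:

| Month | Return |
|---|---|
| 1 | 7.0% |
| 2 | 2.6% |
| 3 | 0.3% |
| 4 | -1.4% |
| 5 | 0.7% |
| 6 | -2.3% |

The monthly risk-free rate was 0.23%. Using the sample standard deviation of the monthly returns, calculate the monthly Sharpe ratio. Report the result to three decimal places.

Mean return r̄ = 6.90 / 6 = 1.1500%
Σ(r − r̄)² = 55.6550; sample σ = √(55.6550/5) = 3.3363%
Sharpe = (r̄ − rf) / σ = (1.1500 − 0.23) / 3.3363 = 0.9200 / 3.3363 = 0.2758

0.276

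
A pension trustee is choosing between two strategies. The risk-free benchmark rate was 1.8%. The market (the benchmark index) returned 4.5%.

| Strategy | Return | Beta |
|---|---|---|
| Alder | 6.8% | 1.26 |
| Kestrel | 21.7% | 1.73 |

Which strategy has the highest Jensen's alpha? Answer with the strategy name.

Alder: α = 6.8% − [1.8% + 1.26 × (4.5% − 1.8%)] = 1.598
Kestrel: α = 21.7% − [1.8% + 1.73 × (4.5% − 1.8%)] = 15.229
Highest: Kestrel (15.229).

Kestrel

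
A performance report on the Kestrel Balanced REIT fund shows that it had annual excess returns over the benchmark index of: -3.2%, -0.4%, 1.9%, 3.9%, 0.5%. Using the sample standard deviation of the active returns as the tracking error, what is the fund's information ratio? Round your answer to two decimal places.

0.20

r̄ = (-3.2 − 0.4 + 1.9 + 3.9 + 0.5) / 5 = 0.5400%
Σ(r − r̄)² = (-3.2 − 0.5400)² + (-0.4 − 0.5400)² + … = 28.0120
sample σ = √(28.0120 / 4) = √7.0030 = 2.6463%
IR = r̄ / tracking error = 0.5400 / 2.6463 = 0.2041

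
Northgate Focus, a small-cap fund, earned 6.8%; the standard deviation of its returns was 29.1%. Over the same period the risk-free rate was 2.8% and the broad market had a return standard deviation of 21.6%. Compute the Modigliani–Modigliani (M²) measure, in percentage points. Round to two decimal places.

5.77

Sharpe = (Rp − Rf) / σp = (6.8% − 2.8%) / 29.1% = 0.1375
M² = Rf + Sharpe × σm = 2.8% + 0.1375 × 21.6% = 5.7700%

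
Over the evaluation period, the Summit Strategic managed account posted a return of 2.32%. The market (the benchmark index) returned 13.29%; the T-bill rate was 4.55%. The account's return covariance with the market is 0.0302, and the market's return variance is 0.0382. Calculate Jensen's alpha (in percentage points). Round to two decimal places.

-9.14

β = Cov / Var = 0.0302 / 0.0382 = 0.7906
E[R] = Rf + β(Rm − Rf) = 4.55% + 0.7906 × (13.29% − 4.55%) = 11.4598%
α = Rp − E[R] = 2.32% − 11.4598% = -9.1398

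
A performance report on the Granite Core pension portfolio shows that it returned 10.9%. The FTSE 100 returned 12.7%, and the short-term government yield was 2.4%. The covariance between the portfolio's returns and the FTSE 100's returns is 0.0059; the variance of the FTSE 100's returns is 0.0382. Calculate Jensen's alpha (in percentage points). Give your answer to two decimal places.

6.91

β = Cov / Var = 0.0059 / 0.0382 = 0.1545
E[R] = Rf + β(Rm − Rf) = 2.4% + 0.1545 × (12.7% − 2.4%) = 3.9914%
α = Rp − E[R] = 10.9% − 3.9914% = 6.9086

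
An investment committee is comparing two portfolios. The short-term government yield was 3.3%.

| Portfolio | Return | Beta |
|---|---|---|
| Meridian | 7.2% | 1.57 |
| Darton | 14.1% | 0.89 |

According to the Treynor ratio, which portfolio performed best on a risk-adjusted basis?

Darton

Meridian: Treynor = (7.2% − 3.3%) / 1.57 = 2.484
Darton: Treynor = (14.1% − 3.3%) / 0.89 = 12.135
Highest: Darton (12.135).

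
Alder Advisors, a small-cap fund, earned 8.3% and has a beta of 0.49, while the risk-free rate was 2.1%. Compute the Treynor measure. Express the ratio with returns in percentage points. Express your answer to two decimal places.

12.65

Treynor = (Rp − Rf) / β = (8.3% − 2.1%) / 0.49 = 6.20 / 0.49 = 12.6531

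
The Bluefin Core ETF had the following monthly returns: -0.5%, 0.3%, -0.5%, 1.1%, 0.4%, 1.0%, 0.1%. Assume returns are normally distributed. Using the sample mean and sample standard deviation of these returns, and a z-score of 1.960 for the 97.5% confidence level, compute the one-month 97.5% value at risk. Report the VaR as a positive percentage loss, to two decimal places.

0.98

Mean return μ = 1.90 / 7 = 0.2714%
Σ(r − μ)² = (-0.5 − 0.2714)² + (0.3 − 0.2714)² + … = 2.4543
σ = √[2.4543 / 6] = 0.6396%
VaR = −(μ − z·σ) = −(0.2714 − 1.960 × 0.6396) = −(-0.9822) = 0.9822%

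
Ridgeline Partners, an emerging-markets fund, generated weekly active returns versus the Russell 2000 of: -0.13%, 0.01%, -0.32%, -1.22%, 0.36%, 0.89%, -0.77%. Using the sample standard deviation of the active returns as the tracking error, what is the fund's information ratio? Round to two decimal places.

r̄ = (-0.13 + 0.01 − 0.32 − 1.22 + 0.36 + 0.89 − 0.77) / 7 = -0.1686%
Σ(r − r̄)² = (-0.13 − (-0.1686))² + (0.01 − (-0.1686))² + … = 2.9235
σ = √[2.9235 / 6] = 0.6980%
IR = r̄ / tracking error = -0.1686 / 0.6980 = -0.2415

-0.24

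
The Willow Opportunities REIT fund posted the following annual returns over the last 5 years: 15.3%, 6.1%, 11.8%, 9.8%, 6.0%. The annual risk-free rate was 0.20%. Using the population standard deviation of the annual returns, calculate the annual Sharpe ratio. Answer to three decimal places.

Mean return μ = 49.00 / 5 = 9.8000%
Σ(r − μ)² = (15.3 − 9.8000)² + (6.1 − 9.8000)² + … = 62.3800
σ = √[62.3800 / 5] = 3.5321%
Sharpe = (μ − rf) / σ = (9.8000 − 0.2) / 3.5321 = 9.6000 / 3.5321 = 2.7179

2.718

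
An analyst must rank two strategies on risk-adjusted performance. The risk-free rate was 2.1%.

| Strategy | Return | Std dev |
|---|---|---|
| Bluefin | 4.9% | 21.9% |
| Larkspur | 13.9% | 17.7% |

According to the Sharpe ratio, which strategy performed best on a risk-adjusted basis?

Larkspur

Bluefin: Sharpe ratio = (4.9% − 2.1%) / 21.9% = 0.128
Larkspur: Sharpe ratio = (13.9% − 2.1%) / 17.7% = 0.667
Highest: Larkspur (0.667).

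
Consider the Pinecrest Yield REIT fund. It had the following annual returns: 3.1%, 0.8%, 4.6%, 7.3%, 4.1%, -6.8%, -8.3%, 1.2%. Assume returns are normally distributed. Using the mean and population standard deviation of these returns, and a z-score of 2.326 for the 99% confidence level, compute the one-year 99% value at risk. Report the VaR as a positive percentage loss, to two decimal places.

11.27

r̄ = (3.1 + 0.8 + 4.6 + 7.3 + 4.1 − 6.8 − 8.3 + 1.2) / 8 = 0.7500%
Population σ = √[Σ(r − r̄)² / 8] = √[213.5800 / 8] = √26.6975 = 5.1670%
VaR = −(r̄ − z·σ) = −(0.7500 − 2.326 × 5.1670) = −(-11.2684) = 11.2684%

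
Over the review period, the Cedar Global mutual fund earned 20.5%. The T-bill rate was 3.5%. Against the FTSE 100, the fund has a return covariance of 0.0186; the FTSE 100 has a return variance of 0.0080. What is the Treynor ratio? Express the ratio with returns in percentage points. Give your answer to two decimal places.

β = Cov / Var = 0.0186 / 0.0080 = 2.3250
Treynor = (Rp − Rf) / β = (20.5% − 3.5%) / 2.3250 = 17.00 / 2.3250 = 7.3118

7.31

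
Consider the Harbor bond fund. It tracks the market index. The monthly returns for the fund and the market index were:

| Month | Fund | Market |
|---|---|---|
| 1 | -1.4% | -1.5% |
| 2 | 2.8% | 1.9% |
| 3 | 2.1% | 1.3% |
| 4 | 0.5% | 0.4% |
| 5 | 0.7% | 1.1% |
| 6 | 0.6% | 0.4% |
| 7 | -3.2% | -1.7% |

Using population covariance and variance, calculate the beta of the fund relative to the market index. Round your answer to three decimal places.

r̄p = 0.3000%,  r̄m = 0.2714%
Cov = Σ(rp − r̄p)(rm − r̄m) / 7 = 2.3186
Var(rm) = Σ(rm − r̄m)² / 7 = 1.6363
β = Cov / Var = 2.3186 / 1.6363 = 1.4170

1.417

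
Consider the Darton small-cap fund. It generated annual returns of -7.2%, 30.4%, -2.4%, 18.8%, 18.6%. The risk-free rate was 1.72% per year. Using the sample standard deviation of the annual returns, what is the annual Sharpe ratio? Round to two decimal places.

0.63

μ = (-7.2 + 30.4 − 2.4 + 18.8 + 18.6) / 5 = 58.20 / 5 = 11.6400%
Σ(r − μ)² = (-7.2 − 11.6400)² + (30.4 − 11.6400)² + (-2.4 − 11.6400)² + … = 1003.7120
σ = √[1003.7120 / 4] = 15.8407%
Sharpe = (μ − rf) / σ = (11.6400 − 1.72) / 15.8407 = 9.9200 / 15.8407 = 0.6262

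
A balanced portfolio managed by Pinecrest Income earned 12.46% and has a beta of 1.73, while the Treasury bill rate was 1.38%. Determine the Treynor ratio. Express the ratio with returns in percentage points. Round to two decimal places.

6.40

Treynor = (Rp − Rf) / β = (12.46% − 1.38%) / 1.73 = 11.08 / 1.73 = 6.4046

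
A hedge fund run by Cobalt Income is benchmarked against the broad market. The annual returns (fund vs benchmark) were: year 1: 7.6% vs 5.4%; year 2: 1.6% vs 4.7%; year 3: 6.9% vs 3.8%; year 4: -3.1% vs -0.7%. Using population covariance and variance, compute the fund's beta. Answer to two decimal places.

r̄p = 3.2500%,  r̄m = 3.3000%
Cov = Σ(rp − r̄p)(rm − r̄m) / 4 = 8.5125
Var(rm) = Σ(rm − r̄m)² / 4 = 5.6550
β = Cov / Var = 8.5125 / 5.6550 = 1.5053

1.51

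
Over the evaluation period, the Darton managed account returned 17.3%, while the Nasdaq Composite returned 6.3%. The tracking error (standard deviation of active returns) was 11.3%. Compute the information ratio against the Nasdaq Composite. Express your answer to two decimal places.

0.97

IR = (Rp − Rb) / TE = (17.3% − 6.3%) / 11.3% = 11.00% / 11.3% = 0.9735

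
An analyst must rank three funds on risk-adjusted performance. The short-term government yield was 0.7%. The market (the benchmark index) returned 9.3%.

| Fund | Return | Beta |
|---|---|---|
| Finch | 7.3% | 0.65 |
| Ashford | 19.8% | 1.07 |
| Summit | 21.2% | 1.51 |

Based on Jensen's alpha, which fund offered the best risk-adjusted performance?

Ashford

Finch: α = 7.3% − [0.7% + 0.65 × (9.3% − 0.7%)] = 1.010
Ashford: α = 19.8% − [0.7% + 1.07 × (9.3% − 0.7%)] = 9.898
Summit: α = 21.2% − [0.7% + 1.51 × (9.3% − 0.7%)] = 7.514
Highest: Ashford (9.898).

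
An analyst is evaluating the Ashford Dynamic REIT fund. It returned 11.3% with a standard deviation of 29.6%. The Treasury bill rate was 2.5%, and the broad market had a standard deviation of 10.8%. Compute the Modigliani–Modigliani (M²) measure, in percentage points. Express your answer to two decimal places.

Sharpe = (Rp − Rf) / σp = (11.3% − 2.5%) / 29.6% = 0.2973
M² = Rf + Sharpe × σm = 2.5% + 0.2973 × 10.8% = 5.7108%

5.71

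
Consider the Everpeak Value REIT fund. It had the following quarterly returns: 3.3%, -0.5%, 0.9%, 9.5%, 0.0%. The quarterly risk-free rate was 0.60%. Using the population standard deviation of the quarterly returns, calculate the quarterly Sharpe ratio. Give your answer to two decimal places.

0.56

r̄ = (3.3 − 0.5 + 0.9 + 9.5 + 0) / 5 = 13.20 / 5 = 2.6400%
Σ(r − r̄)² = (3.3 − 2.6400)² + (-0.5 − 2.6400)² + (0.9 − 2.6400)² + … = 67.3520
σ = √[67.3520 / 5] = 3.6702%
Sharpe = (r̄ − rf) / σ = (2.6400 − 0.6) / 3.6702 = 2.0400 / 3.6702 = 0.5558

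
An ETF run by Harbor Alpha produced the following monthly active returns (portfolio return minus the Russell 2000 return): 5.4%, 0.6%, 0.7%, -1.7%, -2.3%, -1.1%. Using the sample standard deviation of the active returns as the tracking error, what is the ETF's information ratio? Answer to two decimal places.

0.10

r̄ = (5.4 + 0.6 + 0.7 − 1.7 − 2.3 − 1.1) / 6 = 0.2667%
Σ(r − r̄)² = (5.4 − 0.2667)² + (0.6 − 0.2667)² + … = 38.9733
σ = √[38.9733 / 5] = 2.7919%
IR = r̄ / tracking error = 0.2667 / 2.7919 = 0.0955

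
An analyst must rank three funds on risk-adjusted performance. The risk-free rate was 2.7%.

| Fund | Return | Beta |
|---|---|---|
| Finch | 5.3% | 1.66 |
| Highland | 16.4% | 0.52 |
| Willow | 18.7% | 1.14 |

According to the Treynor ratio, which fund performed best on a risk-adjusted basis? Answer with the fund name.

Finch: Treynor = (5.3% − 2.7%) / 1.66 = 1.566
Highland: Treynor = (16.4% − 2.7%) / 0.52 = 26.346
Willow: Treynor = (18.7% − 2.7%) / 1.14 = 14.035
Highest: Highland (26.346).

Highland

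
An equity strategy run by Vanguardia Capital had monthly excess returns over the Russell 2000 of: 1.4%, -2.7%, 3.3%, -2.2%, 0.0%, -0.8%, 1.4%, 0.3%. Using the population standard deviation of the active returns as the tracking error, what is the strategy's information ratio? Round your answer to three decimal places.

r̄ = (1.4 − 2.7 + 3.3 − 2.2 + 0 − 0.8 + 1.4 + 0.3) / 8 = 0.70 / 8 = 0.0875%
Population std dev = √[27.6088 / 8] = 1.8577%
IR = r̄ / tracking error = 0.0875 / 1.8577 = 0.0471

0.047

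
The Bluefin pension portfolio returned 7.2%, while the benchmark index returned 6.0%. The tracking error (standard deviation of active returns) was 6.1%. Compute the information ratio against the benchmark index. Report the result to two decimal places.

IR = (Rp − Rb) / TE = (7.2% − 6.0%) / 6.1% = 1.20% / 6.1% = 0.1967

0.20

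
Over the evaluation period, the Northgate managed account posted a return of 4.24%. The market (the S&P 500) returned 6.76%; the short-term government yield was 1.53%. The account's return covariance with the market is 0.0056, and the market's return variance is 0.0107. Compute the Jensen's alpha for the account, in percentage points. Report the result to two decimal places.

β = Cov / Var = 0.0056 / 0.0107 = 0.5234
E[R] = Rf + β(Rm − Rf) = 1.53% + 0.5234 × (6.76% − 1.53%) = 4.2674%
α = Rp − E[R] = 4.24% − 4.2674% = -0.0274

-0.03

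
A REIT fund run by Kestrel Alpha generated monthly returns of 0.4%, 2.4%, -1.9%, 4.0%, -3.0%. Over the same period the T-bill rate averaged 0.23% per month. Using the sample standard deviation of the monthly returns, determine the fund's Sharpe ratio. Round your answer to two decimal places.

r̄ = (0.4 + 2.4 − 1.9 + 4 − 3) / 5 = 1.90 / 5 = 0.3800%
Σ(r − r̄)² = (0.4 − 0.3800)² + (2.4 − 0.3800)² + (-1.9 − 0.3800)² + … = 33.8080
σ = √[33.8080 / 4] = 2.9072%
Sharpe = (r̄ − rf) / σ = (0.3800 − 0.23) / 2.9072 = 0.1500 / 2.9072 = 0.0516

0.05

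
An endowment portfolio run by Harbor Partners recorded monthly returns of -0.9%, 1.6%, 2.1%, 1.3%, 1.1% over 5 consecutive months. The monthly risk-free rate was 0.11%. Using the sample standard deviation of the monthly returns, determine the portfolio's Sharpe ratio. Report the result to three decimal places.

0.810

Mean return r̄ = 5.20 / 5 = 1.0400%
Σ(r − r̄)² = (-0.9 − 1.0400)² + (1.6 − 1.0400)² + (2.1 − 1.0400)² + … = 5.2720
σ = √[5.2720 / 4] = 1.1480%
Sharpe = (r̄ − rf) / σ = (1.0400 − 0.11) / 1.1480 = 0.9300 / 1.1480 = 0.8101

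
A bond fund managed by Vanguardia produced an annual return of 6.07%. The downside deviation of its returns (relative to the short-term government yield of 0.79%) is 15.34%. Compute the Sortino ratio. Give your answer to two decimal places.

0.34

Sortino = (Rp − Rf) / σd = (6.07% − 0.79%) / 15.34% = 5.28% / 15.34% = 0.3442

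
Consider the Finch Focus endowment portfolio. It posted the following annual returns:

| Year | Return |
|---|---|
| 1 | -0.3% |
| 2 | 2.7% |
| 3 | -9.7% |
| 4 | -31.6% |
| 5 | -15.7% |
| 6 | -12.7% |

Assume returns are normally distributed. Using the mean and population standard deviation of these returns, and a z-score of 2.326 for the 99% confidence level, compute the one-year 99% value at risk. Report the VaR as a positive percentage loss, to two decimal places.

37.27

μ = (-0.3 + 2.7 − 9.7 − 31.6 − 15.7 − 12.7) / 6 = -67.30 / 6 = -11.2167%
Σ(r − μ)² = 752.9283; population σ = √(752.9283/6) = 11.2021%
VaR = −(μ − z·σ) = −(-11.2167 − 2.326 × 11.2021) = −(-37.2728) = 37.2728%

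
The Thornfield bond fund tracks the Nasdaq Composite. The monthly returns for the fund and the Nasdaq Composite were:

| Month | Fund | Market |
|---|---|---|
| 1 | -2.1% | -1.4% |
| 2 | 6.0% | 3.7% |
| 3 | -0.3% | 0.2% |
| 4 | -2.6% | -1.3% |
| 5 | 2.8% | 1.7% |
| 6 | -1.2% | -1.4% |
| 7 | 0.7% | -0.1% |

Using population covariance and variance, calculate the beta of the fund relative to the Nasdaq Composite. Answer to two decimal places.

r̄p = 0.4714%,  r̄m = 0.2000%
Cov = Σ(rp − r̄p)(rm − r̄m) / 7 = 4.8814
Var(rm) = Σ(rm − r̄m)² / 7 = 3.1371
β = Cov / Var = 4.8814 / 3.1371 = 1.5560

1.56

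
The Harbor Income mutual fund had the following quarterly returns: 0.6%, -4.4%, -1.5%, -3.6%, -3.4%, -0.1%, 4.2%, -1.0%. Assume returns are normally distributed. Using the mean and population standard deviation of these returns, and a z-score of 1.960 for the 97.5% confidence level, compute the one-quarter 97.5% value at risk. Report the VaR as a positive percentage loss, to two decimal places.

μ = (0.6 − 4.4 − 1.5 − 3.6 − 3.4 − 0.1 + 4.2 − 1) / 8 = -9.20 / 8 = -1.1500%
Σ(r − μ)² = (0.6 − (-1.1500))² + (-4.4 − (-1.1500))² + … = 54.5600
population σ = √(54.5600 / 8) = √6.8200 = 2.6115%
VaR = −(μ − z·σ) = −(-1.1500 − 1.960 × 2.6115) = −(-6.2685) = 6.2685%

6.27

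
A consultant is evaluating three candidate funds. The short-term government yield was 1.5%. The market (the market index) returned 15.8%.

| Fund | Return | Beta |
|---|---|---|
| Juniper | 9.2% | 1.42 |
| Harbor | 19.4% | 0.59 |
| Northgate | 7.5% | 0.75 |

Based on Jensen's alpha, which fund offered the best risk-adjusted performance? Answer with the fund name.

Harbor

Juniper: α = 9.2% − [1.5% + 1.42 × (15.8% − 1.5%)] = -12.606
Harbor: α = 19.4% − [1.5% + 0.59 × (15.8% − 1.5%)] = 9.463
Northgate: α = 7.5% − [1.5% + 0.75 × (15.8% − 1.5%)] = -4.725
Highest: Harbor (9.463).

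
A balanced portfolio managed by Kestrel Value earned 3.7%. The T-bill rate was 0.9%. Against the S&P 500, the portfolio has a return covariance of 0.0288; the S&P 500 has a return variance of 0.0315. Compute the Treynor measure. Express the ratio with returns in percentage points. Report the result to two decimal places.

3.06

β = Cov / Var = 0.0288 / 0.0315 = 0.9143
Treynor = (Rp − Rf) / β = (3.7% − 0.9%) / 0.9143 = 2.80 / 0.9143 = 3.0625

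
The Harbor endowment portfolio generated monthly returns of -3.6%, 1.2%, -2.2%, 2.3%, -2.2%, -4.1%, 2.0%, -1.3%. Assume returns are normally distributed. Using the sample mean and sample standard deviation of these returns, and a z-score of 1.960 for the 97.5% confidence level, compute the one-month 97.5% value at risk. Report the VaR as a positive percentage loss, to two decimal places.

5.91

μ = (-3.6 + 1.2 − 2.2 + 2.3 − 2.2 − 4.1 + 2 − 1.3) / 8 = -7.90 / 8 = -0.9875%
Σ(r − μ)² = (-3.6 − (-0.9875))² + (1.2 − (-0.9875))² + … = 44.0688
sample σ = √(44.0688 / 7) = √6.2955 = 2.5091%
VaR = −(μ − z·σ) = −(-0.9875 − 1.960 × 2.5091) = −(-5.9053) = 5.9053%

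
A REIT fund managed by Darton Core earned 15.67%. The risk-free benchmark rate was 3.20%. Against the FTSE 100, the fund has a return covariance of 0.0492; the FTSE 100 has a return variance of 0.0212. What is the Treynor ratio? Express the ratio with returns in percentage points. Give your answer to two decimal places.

5.37

β = Cov / Var = 0.0492 / 0.0212 = 2.3208
Treynor = (Rp − Rf) / β = (15.67% − 3.20%) / 2.3208 = 12.47 / 2.3208 = 5.3731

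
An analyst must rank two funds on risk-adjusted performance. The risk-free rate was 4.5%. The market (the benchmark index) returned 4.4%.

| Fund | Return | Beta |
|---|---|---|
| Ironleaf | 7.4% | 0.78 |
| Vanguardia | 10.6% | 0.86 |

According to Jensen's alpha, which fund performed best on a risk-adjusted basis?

Vanguardia

Ironleaf: α = 7.4% − [4.5% + 0.78 × (4.4% − 4.5%)] = 2.978
Vanguardia: α = 10.6% − [4.5% + 0.86 × (4.4% − 4.5%)] = 6.186
Highest: Vanguardia (6.186).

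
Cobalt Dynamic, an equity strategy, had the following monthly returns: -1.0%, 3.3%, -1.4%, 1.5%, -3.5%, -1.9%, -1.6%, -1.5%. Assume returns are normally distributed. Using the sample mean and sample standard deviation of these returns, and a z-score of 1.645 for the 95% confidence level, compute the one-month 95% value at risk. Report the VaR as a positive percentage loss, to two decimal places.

4.29

r̄ = (-1 + 3.3 − 1.4 + 1.5 − 3.5 − 1.9 − 1.6 − 1.5) / 8 = -6.10 / 8 = -0.7625%
Sample std dev = √[32.1188 / 7] = 2.1421%
VaR = −(r̄ − z·σ) = −(-0.7625 − 1.645 × 2.1421) = −(-4.2863) = 4.2863%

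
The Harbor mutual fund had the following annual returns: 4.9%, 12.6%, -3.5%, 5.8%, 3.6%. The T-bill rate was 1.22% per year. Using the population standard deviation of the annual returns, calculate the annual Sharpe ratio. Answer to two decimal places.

0.67

μ = (4.9 + 12.6 − 3.5 + 5.8 + 3.6) / 5 = 4.6800%
Σ(r − μ)² = (4.9 − 4.6800)² + (12.6 − 4.6800)² + … = 132.1080
population σ = √(132.1080 / 5) = √26.4216 = 5.1402%
Sharpe = (μ − rf) / σ = (4.6800 − 1.22) / 5.1402 = 3.4600 / 5.1402 = 0.6731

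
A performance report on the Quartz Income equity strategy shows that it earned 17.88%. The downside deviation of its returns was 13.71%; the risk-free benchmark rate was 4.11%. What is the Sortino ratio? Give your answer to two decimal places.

1.00

Sortino = (Rp − Rf) / σd = (17.88% − 4.11%) / 13.71% = 13.77% / 13.71% = 1.0044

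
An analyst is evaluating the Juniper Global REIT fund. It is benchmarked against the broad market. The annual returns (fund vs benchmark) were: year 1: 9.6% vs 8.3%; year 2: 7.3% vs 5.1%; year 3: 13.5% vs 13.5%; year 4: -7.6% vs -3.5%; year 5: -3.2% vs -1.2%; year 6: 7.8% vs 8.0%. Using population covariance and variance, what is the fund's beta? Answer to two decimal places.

r̄p = 4.5667%,  r̄m = 5.0333%
Cov = Σ(rp − r̄p)(rm − r̄m) / 6 = 42.3478
Var(rm) = Σ(rm − r̄m)² / 6 = 33.8056
β = Cov / Var = 42.3478 / 33.8056 = 1.2527

1.25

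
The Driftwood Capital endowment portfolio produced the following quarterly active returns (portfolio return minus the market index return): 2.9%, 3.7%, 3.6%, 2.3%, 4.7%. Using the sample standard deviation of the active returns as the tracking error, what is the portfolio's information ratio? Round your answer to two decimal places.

Mean return r̄ = 17.20 / 5 = 3.4400%
Σ(r − r̄)² = (2.9 − 3.4400)² + (3.7 − 3.4400)² + … = 3.2720
σ = √[3.2720 / 4] = 0.9044%
IR = r̄ / tracking error = 3.4400 / 0.9044 = 3.8036

3.80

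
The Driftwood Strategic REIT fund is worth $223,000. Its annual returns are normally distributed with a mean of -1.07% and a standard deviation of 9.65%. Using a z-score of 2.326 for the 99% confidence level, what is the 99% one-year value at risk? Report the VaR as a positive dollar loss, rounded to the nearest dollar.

$52,440

Return at the 99% tail: μ − z·σ = -1.07% − 2.326 × 9.65% = -1.07 − 22.4459 = -23.5159%
VaR = −(-23.5159%) × $223,000 = 23.5159% × $223,000 = $52,440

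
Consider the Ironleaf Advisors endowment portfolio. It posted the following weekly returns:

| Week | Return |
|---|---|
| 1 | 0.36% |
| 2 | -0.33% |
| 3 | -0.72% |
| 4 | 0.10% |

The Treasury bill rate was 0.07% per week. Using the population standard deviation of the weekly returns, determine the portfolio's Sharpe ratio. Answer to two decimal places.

-0.53

Mean return r̄ = -0.590 / 4 = -0.1475%
Population σ = √[Σ(r − r̄)² / 4] = √[0.6799 / 4] = √0.1700 = 0.4123%
Sharpe = (r̄ − rf) / σ = (-0.1475 − 0.07) / 0.4123 = -0.2175 / 0.4123 = -0.5275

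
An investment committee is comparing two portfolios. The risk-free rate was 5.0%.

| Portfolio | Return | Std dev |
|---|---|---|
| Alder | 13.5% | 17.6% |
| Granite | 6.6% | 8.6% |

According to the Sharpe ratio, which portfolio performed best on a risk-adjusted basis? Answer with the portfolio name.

Alder

Alder: Sharpe ratio = (13.5% − 5.0%) / 17.6% = 0.483
Granite: Sharpe ratio = (6.6% − 5.0%) / 8.6% = 0.186
Highest: Alder (0.483).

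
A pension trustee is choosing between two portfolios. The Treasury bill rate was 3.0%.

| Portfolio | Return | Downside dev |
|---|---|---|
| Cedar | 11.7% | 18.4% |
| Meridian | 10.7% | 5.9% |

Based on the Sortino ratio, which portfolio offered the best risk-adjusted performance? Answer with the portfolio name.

Cedar: Sortino ratio = (11.7% − 3.0%) / 18.4% = 0.473
Meridian: Sortino ratio = (10.7% − 3.0%) / 5.9% = 1.305
Highest: Meridian (1.305).

Meridian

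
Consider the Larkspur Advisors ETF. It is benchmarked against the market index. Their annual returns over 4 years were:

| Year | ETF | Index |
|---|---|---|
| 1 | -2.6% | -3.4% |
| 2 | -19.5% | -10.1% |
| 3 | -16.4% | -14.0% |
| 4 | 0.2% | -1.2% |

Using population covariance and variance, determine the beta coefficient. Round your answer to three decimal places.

1.526

r̄p = -9.5750%,  r̄m = -7.1750%
Cov = Σ(rp − r̄p)(rm − r̄m) / 4 = 40.0869
Var(rm) = Σ(rm − r̄m)² / 4 = 26.2719
β = Cov / Var = 40.0869 / 26.2719 = 1.5258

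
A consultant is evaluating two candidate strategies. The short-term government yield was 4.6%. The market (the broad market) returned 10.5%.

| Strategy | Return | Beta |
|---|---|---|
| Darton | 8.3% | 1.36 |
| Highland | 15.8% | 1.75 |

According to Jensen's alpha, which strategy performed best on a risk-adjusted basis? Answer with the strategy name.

Highland

Darton: α = 8.3% − [4.6% + 1.36 × (10.5% − 4.6%)] = -4.324
Highland: α = 15.8% − [4.6% + 1.75 × (10.5% − 4.6%)] = 0.875
Highest: Highland (0.875).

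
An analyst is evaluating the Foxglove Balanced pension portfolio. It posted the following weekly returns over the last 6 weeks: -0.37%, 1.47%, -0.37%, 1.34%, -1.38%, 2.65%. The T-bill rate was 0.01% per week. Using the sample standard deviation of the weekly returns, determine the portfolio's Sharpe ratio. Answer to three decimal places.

μ = (-0.37 + 1.47 − 0.37 + 1.34 − 1.38 + 2.65) / 6 = 3.340 / 6 = 0.5567%
Σ(r − μ)² = 11.2979; sample σ = √(11.2979/5) = 1.5032%
Sharpe = (μ − rf) / σ = (0.5567 − 0.01) / 1.5032 = 0.5467 / 1.5032 = 0.3637

0.364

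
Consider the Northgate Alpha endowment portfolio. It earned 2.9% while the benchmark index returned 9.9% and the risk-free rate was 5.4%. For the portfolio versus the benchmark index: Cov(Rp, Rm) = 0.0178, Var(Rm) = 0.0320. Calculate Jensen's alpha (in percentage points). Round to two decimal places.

-5.00

β = Cov / Var = 0.0178 / 0.0320 = 0.5563
E[R] = Rf + β(Rm − Rf) = 5.4% + 0.5563 × (9.9% − 5.4%) = 7.9034%
α = Rp − E[R] = 2.9% − 7.9034% = -5.0034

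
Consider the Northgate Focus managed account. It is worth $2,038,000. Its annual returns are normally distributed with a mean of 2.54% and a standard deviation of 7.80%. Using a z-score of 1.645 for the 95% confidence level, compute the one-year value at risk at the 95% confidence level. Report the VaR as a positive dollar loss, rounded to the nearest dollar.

Return at the 95% tail: μ − z·σ = 2.54% − 1.645 × 7.80% = 2.54 − 12.8310 = -10.2910%
VaR = −(-10.2910%) × $2,038,000 = 10.2910% × $2,038,000 = $209,731

$209,731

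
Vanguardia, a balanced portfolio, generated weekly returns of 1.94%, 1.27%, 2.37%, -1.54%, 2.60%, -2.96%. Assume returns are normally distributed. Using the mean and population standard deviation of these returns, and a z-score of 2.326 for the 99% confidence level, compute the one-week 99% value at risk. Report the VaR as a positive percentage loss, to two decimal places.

r̄ = (1.94 + 1.27 + 2.37 − 1.54 + 2.6 − 2.96) / 6 = 3.680 / 6 = 0.6133%
Population σ = √[Σ(r − r̄)² / 6] = √[26.6295 / 6] = √4.4383 = 2.1067%
VaR = −(r̄ − z·σ) = −(0.6133 − 2.326 × 2.1067) = −(-4.2869) = 4.2869%

4.29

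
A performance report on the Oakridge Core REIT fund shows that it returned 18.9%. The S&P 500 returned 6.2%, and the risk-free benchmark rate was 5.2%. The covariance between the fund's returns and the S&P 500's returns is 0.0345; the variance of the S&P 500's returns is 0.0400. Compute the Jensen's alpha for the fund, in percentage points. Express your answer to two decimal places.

12.84

β = Cov / Var = 0.0345 / 0.0400 = 0.8625
E[R] = Rf + β(Rm − Rf) = 5.2% + 0.8625 × (6.2% − 5.2%) = 6.0625%
α = Rp − E[R] = 18.9% − 6.0625% = 12.8375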